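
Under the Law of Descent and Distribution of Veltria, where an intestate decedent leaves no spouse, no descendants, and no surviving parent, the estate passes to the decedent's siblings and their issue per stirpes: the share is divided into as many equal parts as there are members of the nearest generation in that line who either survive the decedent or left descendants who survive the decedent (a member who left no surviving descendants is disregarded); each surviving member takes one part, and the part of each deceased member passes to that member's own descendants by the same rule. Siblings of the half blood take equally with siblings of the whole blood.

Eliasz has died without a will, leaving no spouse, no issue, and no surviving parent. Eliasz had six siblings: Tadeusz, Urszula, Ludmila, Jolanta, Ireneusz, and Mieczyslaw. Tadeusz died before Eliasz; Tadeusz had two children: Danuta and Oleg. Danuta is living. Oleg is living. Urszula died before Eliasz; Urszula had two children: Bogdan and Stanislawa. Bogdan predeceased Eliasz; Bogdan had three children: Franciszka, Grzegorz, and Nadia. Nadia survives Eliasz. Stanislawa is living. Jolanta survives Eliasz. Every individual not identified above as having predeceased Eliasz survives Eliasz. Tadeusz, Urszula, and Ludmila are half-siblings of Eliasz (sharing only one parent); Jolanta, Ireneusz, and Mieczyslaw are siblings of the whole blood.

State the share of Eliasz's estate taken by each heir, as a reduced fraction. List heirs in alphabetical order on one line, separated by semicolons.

Danuta 1/12; Franciszka 1/36; Grzegorz 1/36; Ireneusz 1/6; Jolanta 1/6; Ludmila 1/6; Mieczyslaw 1/6; Nadia 1/36; Oleg 1/12; Stanislawa 1/12

No spouse, descendants, or parent survives, so the estate passes to Eliasz's siblings per stirpes.
Half-blood and whole-blood siblings take equally under the stated rule.
The estate is divided into 6 equal shares of 1/6 among Tadeusz, Urszula, Ludmila, Jolanta, Ireneusz, Mieczyslaw.
Tadeusz predeceased; the 1/6 allotted to Tadeusz's branch passes to Tadeusz's issue by representation.
The 1/6 is divided into 2 equal shares of 1/12 among Danuta, Oleg.
Danuta is living and takes 1/12.
Oleg is living and takes 1/12.
Urszula predeceased; the 1/6 allotted to Urszula's branch passes to Urszula's issue by representation.
The 1/6 is divided into 2 equal shares of 1/12 among Bogdan, Stanislawa.
Bogdan predeceased; the 1/12 allotted to Bogdan's branch passes to Bogdan's issue by representation.
The 1/12 is divided into 3 equal shares of 1/36 among Franciszka, Grzegorz, Nadia.
Franciszka is living and takes 1/36.
Grzegorz is living and takes 1/36.
Nadia is living and takes 1/36.
Stanislawa is living and takes 1/12.
Ludmila is living and takes 1/6.
Jolanta is living and takes 1/6.
Ireneusz is living and takes 1/6.
Mieczyslaw is living and takes 1/6.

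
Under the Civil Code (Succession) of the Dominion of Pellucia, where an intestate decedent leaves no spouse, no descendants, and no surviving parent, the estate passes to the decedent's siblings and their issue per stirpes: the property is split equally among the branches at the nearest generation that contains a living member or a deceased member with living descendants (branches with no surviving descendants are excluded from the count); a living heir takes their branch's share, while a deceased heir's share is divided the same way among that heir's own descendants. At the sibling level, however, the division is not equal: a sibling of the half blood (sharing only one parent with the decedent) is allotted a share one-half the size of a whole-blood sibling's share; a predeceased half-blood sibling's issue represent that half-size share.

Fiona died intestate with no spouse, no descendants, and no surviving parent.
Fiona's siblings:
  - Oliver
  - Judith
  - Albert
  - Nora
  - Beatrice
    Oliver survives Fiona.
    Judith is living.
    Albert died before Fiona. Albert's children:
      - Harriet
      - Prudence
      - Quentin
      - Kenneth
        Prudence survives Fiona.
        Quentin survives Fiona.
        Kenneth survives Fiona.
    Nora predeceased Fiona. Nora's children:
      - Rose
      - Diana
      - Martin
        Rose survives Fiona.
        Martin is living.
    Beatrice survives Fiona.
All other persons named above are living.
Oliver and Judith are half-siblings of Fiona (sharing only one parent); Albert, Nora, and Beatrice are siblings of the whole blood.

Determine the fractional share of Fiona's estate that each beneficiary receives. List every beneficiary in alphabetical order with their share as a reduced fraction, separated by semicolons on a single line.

Beatrice 1/4; Diana 1/12; Harriet 1/16; Judith 1/8; Kenneth 1/16; Martin 1/12; Oliver 1/8; Prudence 1/16; Quentin 1/16; Rose 1/12

No spouse, descendants, or parent survives, so the estate passes to Fiona's siblings per stirpes.
Half-blood siblings count for one-half the weight of whole-blood siblings at the initial division.
Dividing 1 in proportion to weights (total weight 4): Oliver (weight 1/2) → 1/8; Judith (weight 1/2) → 1/8; Albert (weight 1) → 1/4; Nora (weight 1) → 1/4; Beatrice (weight 1) → 1/4.
Oliver is living and takes 1/8.
Judith is living and takes 1/8.
Albert predeceased; the 1/4 allotted to Albert's branch passes to Albert's issue by representation.
The 1/4 is divided into 4 equal shares of 1/16 among Harriet, Prudence, Quentin, Kenneth.
Harriet is living and takes 1/16.
Prudence is living and takes 1/16.
Quentin is living and takes 1/16.
Kenneth is living and takes 1/16.
Nora predeceased; the 1/4 allotted to Nora's branch passes to Nora's issue by representation.
The 1/4 is divided into 3 equal shares of 1/12 among Rose, Diana, Martin.
Rose is living and takes 1/12.
Diana is living and takes 1/12.
Martin is living and takes 1/12.
Beatrice is living and takes 1/4.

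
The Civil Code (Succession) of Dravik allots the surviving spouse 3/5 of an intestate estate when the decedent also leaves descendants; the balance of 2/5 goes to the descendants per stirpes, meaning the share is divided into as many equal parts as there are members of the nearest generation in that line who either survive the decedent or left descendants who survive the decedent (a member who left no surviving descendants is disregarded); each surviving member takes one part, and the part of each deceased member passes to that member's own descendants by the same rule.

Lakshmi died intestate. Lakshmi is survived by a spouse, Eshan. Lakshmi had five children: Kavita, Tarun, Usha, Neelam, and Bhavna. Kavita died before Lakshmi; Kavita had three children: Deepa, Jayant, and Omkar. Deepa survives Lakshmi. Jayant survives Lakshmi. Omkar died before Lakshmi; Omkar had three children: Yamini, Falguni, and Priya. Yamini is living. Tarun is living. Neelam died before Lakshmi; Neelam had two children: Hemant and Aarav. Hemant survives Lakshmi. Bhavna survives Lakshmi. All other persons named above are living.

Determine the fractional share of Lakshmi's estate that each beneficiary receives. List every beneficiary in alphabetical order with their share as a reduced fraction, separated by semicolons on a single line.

Aarav 1/25; Bhavna 2/25; Deepa 2/75; Eshan 3/5; Falguni 2/225; Hemant 1/25; Jayant 2/75; Priya 2/225; Tarun 2/25; Usha 2/25; Yamini 2/225

Eshan, as surviving spouse, takes 3/5.
The remaining 2/5 passes to Lakshmi's descendants per stirpes.
The 2/5 is divided into 5 equal shares of 2/25 among Kavita, Tarun, Usha, Neelam, Bhavna.
Kavita predeceased; the 2/25 allotted to Kavita's branch passes to Kavita's issue by representation.
The 2/25 is divided into 3 equal shares of 2/75 among Deepa, Jayant, Omkar.
Deepa is living and takes 2/75.
Jayant is living and takes 2/75.
Omkar predeceased; the 2/75 allotted to Omkar's branch passes to Omkar's issue by representation.
The 2/75 is divided into 3 equal shares of 2/225 among Yamini, Falguni, Priya.
Yamini is living and takes 2/225.
Falguni is living and takes 2/225.
Priya is living and takes 2/225.
Tarun is living and takes 2/25.
Usha is living and takes 2/25.
Neelam predeceased; the 2/25 allotted to Neelam's branch passes to Neelam's issue by representation.
The 2/25 is divided into 2 equal shares of 1/25 among Hemant, Aarav.
Hemant is living and takes 1/25.
Aarav is living and takes 1/25.
Bhavna is living and takes 2/25.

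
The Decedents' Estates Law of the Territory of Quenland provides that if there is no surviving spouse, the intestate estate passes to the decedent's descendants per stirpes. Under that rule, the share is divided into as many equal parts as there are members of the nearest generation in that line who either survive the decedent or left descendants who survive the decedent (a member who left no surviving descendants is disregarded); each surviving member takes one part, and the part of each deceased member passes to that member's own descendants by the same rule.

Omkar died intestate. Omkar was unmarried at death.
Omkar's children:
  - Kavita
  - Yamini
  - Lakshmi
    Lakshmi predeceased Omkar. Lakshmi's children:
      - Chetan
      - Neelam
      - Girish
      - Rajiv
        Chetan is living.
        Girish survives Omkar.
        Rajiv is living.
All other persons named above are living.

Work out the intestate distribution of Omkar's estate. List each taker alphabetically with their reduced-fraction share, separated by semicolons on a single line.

There is no surviving spouse, so the entire estate passes to Omkar's descendants per stirpes.
The estate is divided into 3 equal shares of 1/3 among Kavita, Yamini, Lakshmi.
Kavita is living and takes 1/3.
Yamini is living and takes 1/3.
Lakshmi predeceased; the 1/3 allotted to Lakshmi's branch passes to Lakshmi's issue by representation.
The 1/3 is divided into 4 equal shares of 1/12 among Chetan, Neelam, Girish, Rajiv.
Chetan is living and takes 1/12.
Neelam is living and takes 1/12.
Girish is living and takes 1/12.
Rajiv is living and takes 1/12.

Chetan 1/12; Girish 1/12; Kavita 1/3; Neelam 1/12; Rajiv 1/12; Yamini 1/3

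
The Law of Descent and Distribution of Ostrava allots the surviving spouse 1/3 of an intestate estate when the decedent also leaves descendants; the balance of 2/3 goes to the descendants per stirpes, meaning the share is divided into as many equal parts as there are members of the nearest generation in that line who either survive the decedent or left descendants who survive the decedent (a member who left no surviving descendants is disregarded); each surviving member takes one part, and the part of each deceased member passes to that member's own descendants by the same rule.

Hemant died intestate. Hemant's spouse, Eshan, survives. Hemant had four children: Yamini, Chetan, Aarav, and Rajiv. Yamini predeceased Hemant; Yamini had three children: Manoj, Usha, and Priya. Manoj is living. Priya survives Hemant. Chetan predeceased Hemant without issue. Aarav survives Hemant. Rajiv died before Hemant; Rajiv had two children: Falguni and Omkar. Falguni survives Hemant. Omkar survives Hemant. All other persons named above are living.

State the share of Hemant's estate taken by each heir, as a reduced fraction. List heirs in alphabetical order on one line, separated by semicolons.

Aarav 2/9; Eshan 1/3; Falguni 1/9; Manoj 2/27; Omkar 1/9; Priya 2/27; Usha 2/27

Eshan, as surviving spouse, takes 1/3.
The remaining 2/3 passes to Hemant's descendants per stirpes.
Chetan left no surviving issue, so that branch lapses and is disregarded.
The 2/3 is divided into 3 equal shares of 2/9 among Yamini, Aarav, Rajiv.
Yamini predeceased; the 2/9 allotted to Yamini's branch passes to Yamini's issue by representation.
The 2/9 is divided into 3 equal shares of 2/27 among Manoj, Usha, Priya.
Manoj is living and takes 2/27.
Usha is living and takes 2/27.
Priya is living and takes 2/27.
Aarav is living and takes 2/9.
Rajiv predeceased; the 2/9 allotted to Rajiv's branch passes to Rajiv's issue by representation.
The 2/9 is divided into 2 equal shares of 1/9 among Falguni, Omkar.
Falguni is living and takes 1/9.
Omkar is living and takes 1/9.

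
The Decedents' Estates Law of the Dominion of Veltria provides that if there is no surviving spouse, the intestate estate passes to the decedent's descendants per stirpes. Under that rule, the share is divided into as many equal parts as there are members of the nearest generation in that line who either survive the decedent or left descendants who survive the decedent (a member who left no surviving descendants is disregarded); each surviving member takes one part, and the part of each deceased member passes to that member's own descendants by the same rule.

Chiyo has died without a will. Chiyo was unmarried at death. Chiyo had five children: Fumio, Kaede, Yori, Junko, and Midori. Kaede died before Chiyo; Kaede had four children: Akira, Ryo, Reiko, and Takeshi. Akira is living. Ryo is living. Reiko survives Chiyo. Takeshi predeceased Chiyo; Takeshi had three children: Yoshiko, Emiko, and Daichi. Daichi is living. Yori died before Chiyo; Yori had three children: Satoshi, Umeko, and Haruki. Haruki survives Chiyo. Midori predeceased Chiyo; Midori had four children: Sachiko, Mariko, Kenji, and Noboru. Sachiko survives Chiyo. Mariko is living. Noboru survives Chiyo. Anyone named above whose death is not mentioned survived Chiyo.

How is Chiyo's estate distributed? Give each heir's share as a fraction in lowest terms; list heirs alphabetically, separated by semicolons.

Akira 1/20; Daichi 1/60; Emiko 1/60; Fumio 1/5; Haruki 1/15; Junko 1/5; Kenji 1/20; Mariko 1/20; Noboru 1/20; Reiko 1/20; Ryo 1/20; Sachiko 1/20; Satoshi 1/15; Umeko 1/15; Yoshiko 1/60

There is no surviving spouse, so the entire estate passes to Chiyo's descendants per stirpes.
The estate is divided into 5 equal shares of 1/5 among Fumio, Kaede, Yori, Junko, Midori.
Fumio is living and takes 1/5.
Kaede predeceased; the 1/5 allotted to Kaede's branch passes to Kaede's issue by representation.
The 1/5 is divided into 4 equal shares of 1/20 among Akira, Ryo, Reiko, Takeshi.
Akira is living and takes 1/20.
Ryo is living and takes 1/20.
Reiko is living and takes 1/20.
Takeshi predeceased; the 1/20 allotted to Takeshi's branch passes to Takeshi's issue by representation.
The 1/20 is divided into 3 equal shares of 1/60 among Yoshiko, Emiko, Daichi.
Yoshiko is living and takes 1/60.
Emiko is living and takes 1/60.
Daichi is living and takes 1/60.
Yori predeceased; the 1/5 allotted to Yori's branch passes to Yori's issue by representation.
The 1/5 is divided into 3 equal shares of 1/15 among Satoshi, Umeko, Haruki.
Satoshi is living and takes 1/15.
Umeko is living and takes 1/15.
Haruki is living and takes 1/15.
Junko is living and takes 1/5.
Midori predeceased; the 1/5 allotted to Midori's branch passes to Midori's issue by representation.
The 1/5 is divided into 4 equal shares of 1/20 among Sachiko, Mariko, Kenji, Noboru.
Sachiko is living and takes 1/20.
Mariko is living and takes 1/20.
Kenji is living and takes 1/20.
Noboru is living and takes 1/20.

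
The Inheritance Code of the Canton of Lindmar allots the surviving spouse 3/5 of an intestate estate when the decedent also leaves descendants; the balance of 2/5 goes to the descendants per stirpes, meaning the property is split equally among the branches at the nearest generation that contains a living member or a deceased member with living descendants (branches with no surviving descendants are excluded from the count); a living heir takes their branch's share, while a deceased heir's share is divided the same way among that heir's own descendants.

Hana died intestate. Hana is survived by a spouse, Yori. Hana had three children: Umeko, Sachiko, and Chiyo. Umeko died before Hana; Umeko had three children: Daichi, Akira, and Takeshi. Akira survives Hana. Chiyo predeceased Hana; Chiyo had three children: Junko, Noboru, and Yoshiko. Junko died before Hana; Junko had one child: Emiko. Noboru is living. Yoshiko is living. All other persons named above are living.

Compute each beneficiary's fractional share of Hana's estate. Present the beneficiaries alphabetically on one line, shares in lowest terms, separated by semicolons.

Yori, as surviving spouse, takes 3/5.
The remaining 2/5 passes to Hana's descendants per stirpes.
The 2/5 is divided into 3 equal shares of 2/15 among Umeko, Sachiko, Chiyo.
Umeko predeceased; the 2/15 allotted to Umeko's branch passes to Umeko's issue by representation.
The 2/15 is divided into 3 equal shares of 2/45 among Daichi, Akira, Takeshi.
Daichi is living and takes 2/45.
Akira is living and takes 2/45.
Takeshi is living and takes 2/45.
Sachiko is living and takes 2/15.
Chiyo predeceased; the 2/15 allotted to Chiyo's branch passes to Chiyo's issue by representation.
The 2/15 is divided into 3 equal shares of 2/45 among Junko, Noboru, Yoshiko.
Junko predeceased; the 2/45 allotted to Junko's branch passes to Junko's issue by representation.
Emiko is the sole taker at this level and receives the full 2/45.
Noboru is living and takes 2/45.
Yoshiko is living and takes 2/45.

Akira 2/45; Daichi 2/45; Emiko 2/45; Noboru 2/45; Sachiko 2/15; Takeshi 2/45; Yori 3/5; Yoshiko 2/45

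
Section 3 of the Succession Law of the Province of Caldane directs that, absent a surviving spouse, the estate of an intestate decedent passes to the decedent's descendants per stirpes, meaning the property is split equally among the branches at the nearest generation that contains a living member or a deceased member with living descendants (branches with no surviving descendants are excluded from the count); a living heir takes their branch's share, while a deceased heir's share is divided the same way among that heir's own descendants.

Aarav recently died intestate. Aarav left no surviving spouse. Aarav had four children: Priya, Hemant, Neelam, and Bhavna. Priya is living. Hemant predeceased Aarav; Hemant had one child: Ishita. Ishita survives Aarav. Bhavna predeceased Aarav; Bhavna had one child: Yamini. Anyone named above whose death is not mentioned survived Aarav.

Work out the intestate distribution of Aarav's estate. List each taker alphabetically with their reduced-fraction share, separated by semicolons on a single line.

There is no surviving spouse, so the entire estate passes to Aarav's descendants per stirpes.
The estate is divided into 4 equal shares of 1/4 among Priya, Hemant, Neelam, Bhavna.
Priya is living and takes 1/4.
Hemant predeceased; the 1/4 allotted to Hemant's branch passes to Hemant's issue by representation.
Ishita is the sole taker at this level and receives the full 1/4.
Neelam is living and takes 1/4.
Bhavna predeceased; the 1/4 allotted to Bhavna's branch passes to Bhavna's issue by representation.
Yamini is the sole taker at this level and receives the full 1/4.

Ishita 1/4; Neelam 1/4; Priya 1/4; Yamini 1/4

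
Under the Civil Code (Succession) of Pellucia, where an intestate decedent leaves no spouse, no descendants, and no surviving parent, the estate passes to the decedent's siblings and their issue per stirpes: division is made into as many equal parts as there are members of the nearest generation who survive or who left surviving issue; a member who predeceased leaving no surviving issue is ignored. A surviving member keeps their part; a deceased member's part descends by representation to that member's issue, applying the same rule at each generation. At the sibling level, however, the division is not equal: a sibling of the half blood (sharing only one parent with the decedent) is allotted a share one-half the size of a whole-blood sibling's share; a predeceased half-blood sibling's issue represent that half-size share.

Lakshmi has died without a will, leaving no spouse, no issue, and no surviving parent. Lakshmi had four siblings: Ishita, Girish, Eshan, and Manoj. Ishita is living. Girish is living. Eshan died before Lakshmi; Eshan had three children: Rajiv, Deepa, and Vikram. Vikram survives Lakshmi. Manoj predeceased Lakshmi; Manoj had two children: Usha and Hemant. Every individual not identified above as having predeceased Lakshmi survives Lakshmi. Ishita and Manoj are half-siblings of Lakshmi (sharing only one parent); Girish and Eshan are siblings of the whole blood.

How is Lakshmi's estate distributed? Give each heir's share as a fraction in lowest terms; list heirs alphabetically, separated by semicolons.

No spouse, descendants, or parent survives, so the estate passes to Lakshmi's siblings per stirpes.
Half-blood siblings count for one-half the weight of whole-blood siblings at the initial division.
Dividing 1 in proportion to weights (total weight 3): Ishita (weight 1/2) → 1/6; Girish (weight 1) → 1/3; Eshan (weight 1) → 1/3; Manoj (weight 1/2) → 1/6.
Ishita is living and takes 1/6.
Girish is living and takes 1/3.
Eshan predeceased; the 1/3 allotted to Eshan's branch passes to Eshan's issue by representation.
The 1/3 is divided into 3 equal shares of 1/9 among Rajiv, Deepa, Vikram.
Rajiv is living and takes 1/9.
Deepa is living and takes 1/9.
Vikram is living and takes 1/9.
Manoj predeceased; the 1/6 allotted to Manoj's branch passes to Manoj's issue by representation.
The 1/6 is divided into 2 equal shares of 1/12 among Usha, Hemant.
Usha is living and takes 1/12.
Hemant is living and takes 1/12.

Deepa 1/9; Girish 1/3; Hemant 1/12; Ishita 1/6; Rajiv 1/9; Usha 1/12; Vikram 1/9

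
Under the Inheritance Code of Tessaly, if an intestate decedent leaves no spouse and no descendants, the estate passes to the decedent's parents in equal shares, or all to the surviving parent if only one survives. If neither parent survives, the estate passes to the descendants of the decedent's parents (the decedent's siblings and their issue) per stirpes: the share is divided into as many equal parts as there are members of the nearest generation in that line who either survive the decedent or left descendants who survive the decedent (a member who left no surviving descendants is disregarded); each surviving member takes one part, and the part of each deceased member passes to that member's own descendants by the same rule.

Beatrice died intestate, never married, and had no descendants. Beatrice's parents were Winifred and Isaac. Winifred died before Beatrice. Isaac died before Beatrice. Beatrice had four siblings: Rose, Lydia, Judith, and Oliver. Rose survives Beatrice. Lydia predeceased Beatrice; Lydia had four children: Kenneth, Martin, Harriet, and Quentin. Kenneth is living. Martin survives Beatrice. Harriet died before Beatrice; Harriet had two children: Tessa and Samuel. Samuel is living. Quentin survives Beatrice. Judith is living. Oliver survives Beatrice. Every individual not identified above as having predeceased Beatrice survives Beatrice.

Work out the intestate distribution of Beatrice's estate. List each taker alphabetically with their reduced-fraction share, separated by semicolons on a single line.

Judith 1/4; Kenneth 1/16; Martin 1/16; Oliver 1/4; Quentin 1/16; Rose 1/4; Samuel 1/32; Tessa 1/32

Neither parent survives and there are no descendants, so the estate passes to Beatrice's siblings and their issue per stirpes.
The estate is divided into 4 equal shares of 1/4 among Rose, Lydia, Judith, Oliver.
Rose is living and takes 1/4.
Lydia predeceased; the 1/4 allotted to Lydia's branch passes to Lydia's issue by representation.
The 1/4 is divided into 4 equal shares of 1/16 among Kenneth, Martin, Harriet, Quentin.
Kenneth is living and takes 1/16.
Martin is living and takes 1/16.
Harriet predeceased; the 1/16 allotted to Harriet's branch passes to Harriet's issue by representation.
The 1/16 is divided into 2 equal shares of 1/32 among Tessa, Samuel.
Tessa is living and takes 1/32.
Samuel is living and takes 1/32.
Quentin is living and takes 1/16.
Judith is living and takes 1/4.
Oliver is living and takes 1/4.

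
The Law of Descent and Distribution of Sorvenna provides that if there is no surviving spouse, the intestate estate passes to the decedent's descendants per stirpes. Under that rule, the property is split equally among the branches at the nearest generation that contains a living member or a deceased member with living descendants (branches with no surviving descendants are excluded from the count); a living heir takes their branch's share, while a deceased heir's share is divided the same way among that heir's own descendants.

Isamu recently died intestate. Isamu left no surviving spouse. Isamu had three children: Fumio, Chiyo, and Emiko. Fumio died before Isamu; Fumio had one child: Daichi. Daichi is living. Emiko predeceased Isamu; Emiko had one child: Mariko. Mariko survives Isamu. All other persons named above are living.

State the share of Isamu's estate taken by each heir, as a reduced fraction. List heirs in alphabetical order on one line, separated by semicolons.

Chiyo 1/3; Daichi 1/3; Mariko 1/3

There is no surviving spouse, so the entire estate passes to Isamu's descendants per stirpes.
The estate is divided into 3 equal shares of 1/3 among Fumio, Chiyo, Emiko.
Fumio predeceased; the 1/3 allotted to Fumio's branch passes to Fumio's issue by representation.
Daichi is the sole taker at this level and receives the full 1/3.
Chiyo is living and takes 1/3.
Emiko predeceased; the 1/3 allotted to Emiko's branch passes to Emiko's issue by representation.
Mariko is the sole taker at this level and receives the full 1/3.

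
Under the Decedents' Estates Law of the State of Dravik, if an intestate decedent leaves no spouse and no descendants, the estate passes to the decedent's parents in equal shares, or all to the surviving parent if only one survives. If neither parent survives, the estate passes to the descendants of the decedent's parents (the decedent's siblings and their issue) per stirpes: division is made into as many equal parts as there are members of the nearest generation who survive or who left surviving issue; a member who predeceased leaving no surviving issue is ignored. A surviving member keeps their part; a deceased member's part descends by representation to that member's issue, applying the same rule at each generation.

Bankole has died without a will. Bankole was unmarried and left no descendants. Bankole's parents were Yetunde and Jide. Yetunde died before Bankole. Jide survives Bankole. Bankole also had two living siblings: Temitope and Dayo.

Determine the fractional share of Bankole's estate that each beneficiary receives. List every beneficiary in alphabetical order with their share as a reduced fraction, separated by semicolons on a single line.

Jide 1

Only one parent, Jide, survives, so Jide takes the entire estate. The siblings take nothing because a surviving parent has priority.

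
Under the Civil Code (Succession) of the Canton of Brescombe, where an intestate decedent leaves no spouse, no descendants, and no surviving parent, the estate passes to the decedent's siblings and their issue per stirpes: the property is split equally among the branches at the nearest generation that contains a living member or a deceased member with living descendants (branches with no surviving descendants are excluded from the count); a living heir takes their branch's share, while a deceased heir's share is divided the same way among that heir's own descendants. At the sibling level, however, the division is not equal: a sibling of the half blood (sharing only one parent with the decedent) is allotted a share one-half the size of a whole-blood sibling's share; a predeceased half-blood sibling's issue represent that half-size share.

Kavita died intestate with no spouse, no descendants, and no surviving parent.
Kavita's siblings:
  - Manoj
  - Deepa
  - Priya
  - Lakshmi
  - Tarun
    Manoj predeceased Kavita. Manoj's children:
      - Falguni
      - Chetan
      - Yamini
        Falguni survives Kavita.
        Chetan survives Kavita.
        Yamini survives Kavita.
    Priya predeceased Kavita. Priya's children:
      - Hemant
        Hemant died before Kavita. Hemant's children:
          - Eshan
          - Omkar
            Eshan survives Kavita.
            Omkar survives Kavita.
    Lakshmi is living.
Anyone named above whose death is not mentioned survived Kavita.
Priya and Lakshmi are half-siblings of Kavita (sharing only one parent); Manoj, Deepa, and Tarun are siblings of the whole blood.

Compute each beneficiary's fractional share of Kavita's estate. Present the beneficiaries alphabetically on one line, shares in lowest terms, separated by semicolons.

Chetan 1/12; Deepa 1/4; Eshan 1/16; Falguni 1/12; Lakshmi 1/8; Omkar 1/16; Tarun 1/4; Yamini 1/12

No spouse, descendants, or parent survives, so the estate passes to Kavita's siblings per stirpes.
Half-blood siblings count for one-half the weight of whole-blood siblings at the initial division.
Dividing 1 in proportion to weights (total weight 4): Manoj (weight 1) → 1/4; Deepa (weight 1) → 1/4; Priya (weight 1/2) → 1/8; Lakshmi (weight 1/2) → 1/8; Tarun (weight 1) → 1/4.
Manoj predeceased; the 1/4 allotted to Manoj's branch passes to Manoj's issue by representation.
The 1/4 is divided into 3 equal shares of 1/12 among Falguni, Chetan, Yamini.
Falguni is living and takes 1/12.
Chetan is living and takes 1/12.
Yamini is living and takes 1/12.
Deepa is living and takes 1/4.
Priya predeceased; the 1/8 allotted to Priya's branch passes to Priya's issue by representation.
Hemant's line is the sole branch at this level, so the full 1/8 passes to Hemant's issue by representation.
The 1/8 is divided into 2 equal shares of 1/16 among Eshan, Omkar.
Eshan is living and takes 1/16.
Omkar is living and takes 1/16.
Lakshmi is living and takes 1/8.
Tarun is living and takes 1/4.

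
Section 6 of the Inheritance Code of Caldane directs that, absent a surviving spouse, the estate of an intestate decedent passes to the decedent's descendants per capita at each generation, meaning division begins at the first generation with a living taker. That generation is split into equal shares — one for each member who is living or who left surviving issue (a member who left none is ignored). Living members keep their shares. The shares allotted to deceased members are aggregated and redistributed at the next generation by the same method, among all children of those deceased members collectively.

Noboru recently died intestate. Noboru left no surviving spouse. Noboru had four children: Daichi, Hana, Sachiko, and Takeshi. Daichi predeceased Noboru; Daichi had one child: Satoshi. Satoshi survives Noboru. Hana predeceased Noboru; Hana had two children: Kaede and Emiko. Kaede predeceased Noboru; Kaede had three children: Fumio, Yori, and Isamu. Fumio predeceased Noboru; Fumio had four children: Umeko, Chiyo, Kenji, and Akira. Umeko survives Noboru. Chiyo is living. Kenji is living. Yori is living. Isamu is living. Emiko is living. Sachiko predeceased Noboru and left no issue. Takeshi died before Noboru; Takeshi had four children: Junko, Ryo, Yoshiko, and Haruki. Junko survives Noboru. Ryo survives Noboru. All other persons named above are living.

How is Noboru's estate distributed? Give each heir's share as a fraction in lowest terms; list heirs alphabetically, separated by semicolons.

There is no surviving spouse, so the entire estate passes to Noboru's descendants per capita at each generation.
No one at generation 1 (Daichi, Hana, Takeshi) is living; moving to the next generation.
At generation 2 (Satoshi, Kaede, Emiko, Junko, Ryo, Yoshiko, Haruki) there are 7 shares of (1)/7 = 1/7 each.
Living: Satoshi, Emiko, Junko, Ryo, Yoshiko, and Haruki — each takes 1/7.
Deceased: Kaede. That 1/7 share is carried to generation 3.
At generation 3 (Fumio, Yori, Isamu) there are 3 shares of (1/7)/3 = 1/21 each.
Living: Yori and Isamu — each takes 1/21.
Deceased: Fumio. That 1/21 share is carried to generation 4.
At generation 4 (Umeko, Chiyo, Kenji, Akira) there are 4 shares of (1/21)/4 = 1/84 each.
Living: Umeko, Chiyo, Kenji, and Akira — each takes 1/84.

Akira 1/84; Chiyo 1/84; Emiko 1/7; Haruki 1/7; Isamu 1/21; Junko 1/7; Kenji 1/84; Ryo 1/7; Satoshi 1/7; Umeko 1/84; Yori 1/21; Yoshiko 1/7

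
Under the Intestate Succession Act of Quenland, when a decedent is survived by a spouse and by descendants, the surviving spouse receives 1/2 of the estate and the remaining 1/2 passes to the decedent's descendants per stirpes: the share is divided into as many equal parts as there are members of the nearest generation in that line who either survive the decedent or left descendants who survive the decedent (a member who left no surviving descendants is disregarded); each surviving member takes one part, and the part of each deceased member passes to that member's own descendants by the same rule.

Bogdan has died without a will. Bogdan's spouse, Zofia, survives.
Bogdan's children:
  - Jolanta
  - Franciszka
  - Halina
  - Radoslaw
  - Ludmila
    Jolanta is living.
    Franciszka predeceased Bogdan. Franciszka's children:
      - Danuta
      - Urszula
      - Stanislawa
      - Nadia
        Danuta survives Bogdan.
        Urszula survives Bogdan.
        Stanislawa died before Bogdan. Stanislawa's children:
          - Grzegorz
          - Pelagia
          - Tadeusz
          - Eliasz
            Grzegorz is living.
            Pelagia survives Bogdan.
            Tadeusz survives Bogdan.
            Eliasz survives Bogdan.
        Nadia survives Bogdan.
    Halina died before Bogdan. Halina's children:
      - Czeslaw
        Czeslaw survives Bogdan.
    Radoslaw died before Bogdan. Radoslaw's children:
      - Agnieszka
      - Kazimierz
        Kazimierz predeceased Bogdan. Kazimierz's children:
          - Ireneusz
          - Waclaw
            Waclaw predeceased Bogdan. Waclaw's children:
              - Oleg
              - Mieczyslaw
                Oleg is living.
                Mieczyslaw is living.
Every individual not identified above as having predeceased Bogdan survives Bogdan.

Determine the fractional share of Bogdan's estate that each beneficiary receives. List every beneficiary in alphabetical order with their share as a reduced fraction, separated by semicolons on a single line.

Zofia, as surviving spouse, takes 1/2.
The remaining 1/2 passes to Bogdan's descendants per stirpes.
The 1/2 is divided into 5 equal shares of 1/10 among Jolanta, Franciszka, Halina, Radoslaw, Ludmila.
Jolanta is living and takes 1/10.
Franciszka predeceased; the 1/10 allotted to Franciszka's branch passes to Franciszka's issue by representation.
The 1/10 is divided into 4 equal shares of 1/40 among Danuta, Urszula, Stanislawa, Nadia.
Danuta is living and takes 1/40.
Urszula is living and takes 1/40.
Stanislawa predeceased; the 1/40 allotted to Stanislawa's branch passes to Stanislawa's issue by representation.
The 1/40 is divided into 4 equal shares of 1/160 among Grzegorz, Pelagia, Tadeusz, Eliasz.
Grzegorz is living and takes 1/160.
Pelagia is living and takes 1/160.
Tadeusz is living and takes 1/160.
Eliasz is living and takes 1/160.
Nadia is living and takes 1/40.
Halina predeceased; the 1/10 allotted to Halina's branch passes to Halina's issue by representation.
Czeslaw is the sole taker at this level and receives the full 1/10.
Radoslaw predeceased; the 1/10 allotted to Radoslaw's branch passes to Radoslaw's issue by representation.
The 1/10 is divided into 2 equal shares of 1/20 among Agnieszka, Kazimierz.
Agnieszka is living and takes 1/20.
Kazimierz predeceased; the 1/20 allotted to Kazimierz's branch passes to Kazimierz's issue by representation.
The 1/20 is divided into 2 equal shares of 1/40 among Ireneusz, Waclaw.
Ireneusz is living and takes 1/40.
Waclaw predeceased; the 1/40 allotted to Waclaw's branch passes to Waclaw's issue by representation.
The 1/40 is divided into 2 equal shares of 1/80 among Oleg, Mieczyslaw.
Oleg is living and takes 1/80.
Mieczyslaw is living and takes 1/80.
Ludmila is living and takes 1/10.

Agnieszka 1/20; Czeslaw 1/10; Danuta 1/40; Eliasz 1/160; Grzegorz 1/160; Ireneusz 1/40; Jolanta 1/10; Ludmila 1/10; Mieczyslaw 1/80; Nadia 1/40; Oleg 1/80; Pelagia 1/160; Tadeusz 1/160; Urszula 1/40; Zofia 1/2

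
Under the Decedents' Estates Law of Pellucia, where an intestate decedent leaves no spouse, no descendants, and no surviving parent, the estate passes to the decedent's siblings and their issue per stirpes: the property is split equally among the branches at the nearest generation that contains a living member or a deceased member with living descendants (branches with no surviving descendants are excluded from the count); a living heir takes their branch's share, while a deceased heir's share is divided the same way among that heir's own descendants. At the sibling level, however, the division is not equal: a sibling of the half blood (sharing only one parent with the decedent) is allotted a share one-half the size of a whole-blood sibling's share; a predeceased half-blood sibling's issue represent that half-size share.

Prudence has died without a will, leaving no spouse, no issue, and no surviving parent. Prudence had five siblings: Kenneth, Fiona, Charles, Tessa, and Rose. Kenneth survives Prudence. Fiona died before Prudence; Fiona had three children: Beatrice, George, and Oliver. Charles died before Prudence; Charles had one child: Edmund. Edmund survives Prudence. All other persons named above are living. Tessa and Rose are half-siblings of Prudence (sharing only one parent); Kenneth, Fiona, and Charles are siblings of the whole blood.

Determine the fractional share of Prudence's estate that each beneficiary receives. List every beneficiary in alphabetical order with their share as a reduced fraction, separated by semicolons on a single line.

Beatrice 1/12; Edmund 1/4; George 1/12; Kenneth 1/4; Oliver 1/12; Rose 1/8; Tessa 1/8

No spouse, descendants, or parent survives, so the estate passes to Prudence's siblings per stirpes.
Half-blood siblings count for one-half the weight of whole-blood siblings at the initial division.
Dividing 1 in proportion to weights (total weight 4): Kenneth (weight 1) → 1/4; Fiona (weight 1) → 1/4; Charles (weight 1) → 1/4; Tessa (weight 1/2) → 1/8; Rose (weight 1/2) → 1/8.
Kenneth is living and takes 1/4.
Fiona predeceased; the 1/4 allotted to Fiona's branch passes to Fiona's issue by representation.
The 1/4 is divided into 3 equal shares of 1/12 among Beatrice, George, Oliver.
Beatrice is living and takes 1/12.
George is living and takes 1/12.
Oliver is living and takes 1/12.
Charles predeceased; the 1/4 allotted to Charles's branch passes to Charles's issue by representation.
Edmund is the sole taker at this level and receives the full 1/4.
Tessa is living and takes 1/8.
Rose is living and takes 1/8.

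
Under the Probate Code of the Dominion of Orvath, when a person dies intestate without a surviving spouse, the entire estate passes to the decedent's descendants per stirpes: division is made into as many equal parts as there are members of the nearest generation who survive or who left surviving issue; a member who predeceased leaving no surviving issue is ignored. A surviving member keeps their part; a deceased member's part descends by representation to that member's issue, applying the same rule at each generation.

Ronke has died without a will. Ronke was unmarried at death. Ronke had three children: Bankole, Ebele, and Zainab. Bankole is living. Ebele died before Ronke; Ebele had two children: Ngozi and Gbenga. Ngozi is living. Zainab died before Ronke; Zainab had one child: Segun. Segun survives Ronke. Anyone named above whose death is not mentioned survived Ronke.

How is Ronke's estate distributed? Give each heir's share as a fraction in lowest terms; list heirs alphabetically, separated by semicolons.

There is no surviving spouse, so the entire estate passes to Ronke's descendants per stirpes.
The estate is divided into 3 equal shares of 1/3 among Bankole, Ebele, Zainab.
Bankole is living and takes 1/3.
Ebele predeceased; the 1/3 allotted to Ebele's branch passes to Ebele's issue by representation.
The 1/3 is divided into 2 equal shares of 1/6 among Ngozi, Gbenga.
Ngozi is living and takes 1/6.
Gbenga is living and takes 1/6.
Zainab predeceased; the 1/3 allotted to Zainab's branch passes to Zainab's issue by representation.
Segun is the sole taker at this level and receives the full 1/3.

Bankole 1/3; Gbenga 1/6; Ngozi 1/6; Segun 1/3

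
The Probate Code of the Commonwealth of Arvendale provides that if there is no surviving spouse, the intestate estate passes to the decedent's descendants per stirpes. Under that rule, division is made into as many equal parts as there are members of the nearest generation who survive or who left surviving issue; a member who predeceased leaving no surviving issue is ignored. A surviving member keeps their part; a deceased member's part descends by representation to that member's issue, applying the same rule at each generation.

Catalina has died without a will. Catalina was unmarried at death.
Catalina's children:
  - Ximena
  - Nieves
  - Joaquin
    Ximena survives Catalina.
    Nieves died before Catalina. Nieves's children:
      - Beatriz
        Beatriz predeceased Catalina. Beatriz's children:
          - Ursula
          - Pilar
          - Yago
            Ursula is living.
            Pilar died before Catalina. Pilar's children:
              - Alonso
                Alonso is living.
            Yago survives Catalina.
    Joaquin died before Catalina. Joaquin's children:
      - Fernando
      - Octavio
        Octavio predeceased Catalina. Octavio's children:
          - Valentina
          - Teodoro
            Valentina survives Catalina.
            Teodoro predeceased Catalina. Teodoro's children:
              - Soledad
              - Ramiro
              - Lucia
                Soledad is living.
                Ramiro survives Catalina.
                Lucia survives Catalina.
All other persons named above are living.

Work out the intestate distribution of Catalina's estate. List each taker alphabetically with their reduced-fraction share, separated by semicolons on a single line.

Alonso 1/9; Fernando 1/6; Lucia 1/36; Ramiro 1/36; Soledad 1/36; Ursula 1/9; Valentina 1/12; Ximena 1/3; Yago 1/9

There is no surviving spouse, so the entire estate passes to Catalina's descendants per stirpes.
The estate is divided into 3 equal shares of 1/3 among Ximena, Nieves, Joaquin.
Ximena is living and takes 1/3.
Nieves predeceased; the 1/3 allotted to Nieves's branch passes to Nieves's issue by representation.
Beatriz's line is the sole branch at this level, so the full 1/3 passes to Beatriz's issue by representation.
The 1/3 is divided into 3 equal shares of 1/9 among Ursula, Pilar, Yago.
Ursula is living and takes 1/9.
Pilar predeceased; the 1/9 allotted to Pilar's branch passes to Pilar's issue by representation.
Alonso is the sole taker at this level and receives the full 1/9.
Yago is living and takes 1/9.
Joaquin predeceased; the 1/3 allotted to Joaquin's branch passes to Joaquin's issue by representation.
The 1/3 is divided into 2 equal shares of 1/6 among Fernando, Octavio.
Fernando is living and takes 1/6.
Octavio predeceased; the 1/6 allotted to Octavio's branch passes to Octavio's issue by representation.
The 1/6 is divided into 2 equal shares of 1/12 among Valentina, Teodoro.
Valentina is living and takes 1/12.
Teodoro predeceased; the 1/12 allotted to Teodoro's branch passes to Teodoro's issue by representation.
The 1/12 is divided into 3 equal shares of 1/36 among Soledad, Ramiro, Lucia.
Soledad is living and takes 1/36.
Ramiro is living and takes 1/36.
Lucia is living and takes 1/36.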